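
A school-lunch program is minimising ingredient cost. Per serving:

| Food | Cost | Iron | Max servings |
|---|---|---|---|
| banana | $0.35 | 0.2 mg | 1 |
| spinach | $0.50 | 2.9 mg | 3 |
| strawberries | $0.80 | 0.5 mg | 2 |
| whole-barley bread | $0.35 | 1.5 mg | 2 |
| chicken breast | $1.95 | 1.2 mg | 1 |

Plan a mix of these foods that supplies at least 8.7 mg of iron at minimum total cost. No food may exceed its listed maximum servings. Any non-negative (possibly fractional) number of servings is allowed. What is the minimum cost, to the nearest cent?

$1.50

Cost per mg of iron: spinach $0.1724, whole-barley bread $0.2333, strawberries $1.6000, chicken breast $1.6250, banana $1.7500.
Take 3 servings of spinach: +8.7 mg iron for $1.50 (total $1.50, still need 0.0 mg).
Filling from the cheapest source first is optimal under one linear minimum: $1.50.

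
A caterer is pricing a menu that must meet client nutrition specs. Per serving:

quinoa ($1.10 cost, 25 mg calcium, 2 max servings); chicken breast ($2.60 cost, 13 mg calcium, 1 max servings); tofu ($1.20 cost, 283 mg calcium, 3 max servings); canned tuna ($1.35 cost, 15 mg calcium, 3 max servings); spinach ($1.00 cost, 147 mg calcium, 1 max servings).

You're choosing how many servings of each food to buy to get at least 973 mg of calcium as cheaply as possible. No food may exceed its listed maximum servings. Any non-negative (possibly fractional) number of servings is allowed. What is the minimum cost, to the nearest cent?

Cost per mg of calcium: tofu $0.0042, spinach $0.0068, quinoa $0.0440, canned tuna $0.0900, chicken breast $0.2000.
Take 3 servings of tofu: +849.0 mg calcium for $3.60 (total $3.60, still need 124.0 mg).
Take 0.8435 servings of spinach: +124.0 mg calcium for $0.84 (total $4.44, still need 0.0 mg).
Greedy by cheapest-per-mg is optimal for a single linear constraint, so the minimum cost is $4.44.

$4.44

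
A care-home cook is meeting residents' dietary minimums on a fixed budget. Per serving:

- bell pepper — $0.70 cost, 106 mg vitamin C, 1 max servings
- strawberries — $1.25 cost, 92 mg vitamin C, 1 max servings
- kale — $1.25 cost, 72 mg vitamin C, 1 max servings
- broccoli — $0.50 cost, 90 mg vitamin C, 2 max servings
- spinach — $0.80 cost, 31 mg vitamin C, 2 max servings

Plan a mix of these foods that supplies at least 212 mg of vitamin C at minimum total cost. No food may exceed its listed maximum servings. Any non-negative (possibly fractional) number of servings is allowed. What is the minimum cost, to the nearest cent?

$1.21

Cost per mg of vitamin C: broccoli $0.0056, bell pepper $0.0066, strawberries $0.0136, kale $0.0174, spinach $0.0258.
Take 2 servings of broccoli: +180.0 mg vitamin C for $1.00 (total $1.00, still need 32.0 mg).
Take 0.3019 servings of bell pepper: +32.0 mg vitamin C for $0.21 (total $1.21, still need 0.0 mg).
Filling from the cheapest source first is optimal under one linear minimum: $1.21.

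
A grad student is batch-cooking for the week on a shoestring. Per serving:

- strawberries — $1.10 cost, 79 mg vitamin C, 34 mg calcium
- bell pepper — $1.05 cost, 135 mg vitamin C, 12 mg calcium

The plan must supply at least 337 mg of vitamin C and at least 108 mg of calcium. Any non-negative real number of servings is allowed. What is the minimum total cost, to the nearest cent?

$4.03

strawberries only: max(337/79, 108/34) = 4.266 servings → $4.69.
bell pepper only: max(337/135, 108/12) = 9 servings → $9.45.
strawberries + bell pepper with both tight: 2.893 servings and 0.8034 servings → $4.03.
Cheapest feasible corner: $4.03.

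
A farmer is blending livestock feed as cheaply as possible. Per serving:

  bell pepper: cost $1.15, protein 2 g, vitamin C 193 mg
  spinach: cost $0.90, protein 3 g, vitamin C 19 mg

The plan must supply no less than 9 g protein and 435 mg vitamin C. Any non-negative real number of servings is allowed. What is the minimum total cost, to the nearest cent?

With two linear requirements the optimum uses one or two foods; enumerate the corners.
bell pepper only: max(9/2, 435/193) = 4.5 servings → $5.17.
spinach only: max(9/3, 435/19) = 22.89 servings → $20.61.
bell pepper + spinach with both tight: 2.096 servings and 1.603 servings → $3.85.
The minimum over all feasible corners is $3.85.

$3.85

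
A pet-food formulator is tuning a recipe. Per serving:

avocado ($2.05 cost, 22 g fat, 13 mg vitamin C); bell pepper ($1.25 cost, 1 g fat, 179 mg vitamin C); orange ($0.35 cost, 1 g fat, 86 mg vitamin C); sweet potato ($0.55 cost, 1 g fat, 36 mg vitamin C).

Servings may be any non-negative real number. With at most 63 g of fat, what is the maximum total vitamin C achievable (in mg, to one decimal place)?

11277.0 mg

Vitamin C per g fat: bell pepper 179, orange 86, sweet potato 36, avocado 0.5909.
With no serving limits, spend the whole fat allowance on bell pepper: 63 g / 1 g × 179 mg = 11277.0 mg.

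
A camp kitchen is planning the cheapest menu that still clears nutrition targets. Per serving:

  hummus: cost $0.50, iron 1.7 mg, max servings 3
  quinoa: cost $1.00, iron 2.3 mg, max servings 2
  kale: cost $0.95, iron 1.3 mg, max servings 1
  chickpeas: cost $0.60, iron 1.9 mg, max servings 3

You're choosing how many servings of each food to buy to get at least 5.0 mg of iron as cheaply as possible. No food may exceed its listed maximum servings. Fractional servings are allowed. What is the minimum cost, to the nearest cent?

Cost per mg of iron: hummus $0.2941, chickpeas $0.3158, quinoa $0.4348, kale $0.7308.
Take 2.941 servings of hummus: +5.0 mg iron for $1.47 (total $1.47, still need 0.0 mg).
Filling from the cheapest source first is optimal under one linear minimum: $1.47.

$1.47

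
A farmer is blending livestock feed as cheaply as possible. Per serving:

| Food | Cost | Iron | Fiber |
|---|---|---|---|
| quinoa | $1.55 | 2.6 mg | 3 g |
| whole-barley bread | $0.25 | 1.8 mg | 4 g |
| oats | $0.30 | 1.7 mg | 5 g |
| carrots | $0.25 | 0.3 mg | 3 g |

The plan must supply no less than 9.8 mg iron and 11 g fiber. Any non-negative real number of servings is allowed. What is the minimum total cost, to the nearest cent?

A basic optimal solution has at most two foods positive. Try each food alone and each pair with both targets met exactly.
quinoa only: max(9.8/2.6, 11/3) = 3.769 servings → $5.84.
whole-barley bread only: max(9.8/1.8, 11/4) = 5.444 servings → $1.36.
oats only: max(9.8/1.7, 11/5) = 5.765 servings → $1.73.
carrots only: max(9.8/0.3, 11/3) = 32.67 servings → $8.17.
quinoa + whole-barley bread: intersection lies outside the first quadrant.
quinoa + oats with both targets exact would need a negative amount; discard.
quinoa + carrots with both targets exact would need a negative amount; discard.
whole-barley bread + oats: intersection lies outside the first quadrant.
whole-barley bread + carrots: the both-tight solution has a negative serving — not a feasible corner.
oats + carrots: intersection lies outside the first quadrant.
So the least-cost plan costs $1.36.

$1.36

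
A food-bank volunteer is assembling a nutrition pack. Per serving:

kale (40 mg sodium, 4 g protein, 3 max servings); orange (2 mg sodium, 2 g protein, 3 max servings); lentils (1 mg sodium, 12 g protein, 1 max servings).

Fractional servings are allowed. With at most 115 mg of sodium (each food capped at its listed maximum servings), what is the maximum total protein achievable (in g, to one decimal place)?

Protein per mg sodium: lentils 12, orange 1, kale 0.1.
Take 1 serving of lentils: uses 1 mg sodium, +12.0 g protein (running total 12.0 g).
Take 3 servings of orange: uses 6 mg sodium, +6.0 g protein (running total 18.0 g).
Take 2.7 servings of kale: uses 108 mg sodium, +10.8 g protein (running total 28.8 g).
Filling greedily by protein-per-mg sodium is optimal for one linear limit, giving 28.8 g.

28.8 g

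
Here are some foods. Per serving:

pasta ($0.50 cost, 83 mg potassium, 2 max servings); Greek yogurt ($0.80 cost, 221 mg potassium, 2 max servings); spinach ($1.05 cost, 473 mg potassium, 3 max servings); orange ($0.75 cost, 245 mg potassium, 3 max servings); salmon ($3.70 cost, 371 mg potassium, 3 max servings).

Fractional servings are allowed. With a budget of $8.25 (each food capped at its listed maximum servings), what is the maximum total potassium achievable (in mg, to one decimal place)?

2787.1 mg

Potassium per dollar: spinach 450.5, orange 326.7, Greek yogurt 276.2, pasta 166, salmon 100.3.
Take 3 servings of spinach: spends $3.15, +1419.0 mg potassium (running total 1419.0 mg).
Take 3 servings of orange: spends $2.25, +735.0 mg potassium (running total 2154.0 mg).
Take 2 servings of Greek yogurt: spends $1.60, +442.0 mg potassium (running total 2596.0 mg).
Take 2 servings of pasta: spends $1.00, +166.0 mg potassium (running total 2762.0 mg).
Take 0.06757 servings of salmon: spends $0.25, +25.1 mg potassium (running total 2787.1 mg).
Filling greedily by potassium-per-dollar is optimal for one linear limit, giving 2787.1 mg.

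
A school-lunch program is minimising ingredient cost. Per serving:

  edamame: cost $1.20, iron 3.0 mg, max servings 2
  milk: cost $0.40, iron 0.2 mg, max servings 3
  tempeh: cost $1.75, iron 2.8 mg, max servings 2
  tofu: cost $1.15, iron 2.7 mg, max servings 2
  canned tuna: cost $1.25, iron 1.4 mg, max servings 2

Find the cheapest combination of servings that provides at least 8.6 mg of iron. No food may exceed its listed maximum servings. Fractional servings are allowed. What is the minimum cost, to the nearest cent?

$3.51

Cost per mg of iron: edamame $0.4000, tofu $0.4259, tempeh $0.6250, canned tuna $0.8929, milk $2.0000.
Take 2 servings of edamame: +6.0 mg iron for $2.40 (total $2.40, still need 2.6 mg).
Take 0.963 servings of tofu: +2.6 mg iron for $1.11 (total $3.51, still need 0.0 mg).
Greedy by cheapest-per-mg is optimal for a single linear constraint, so the minimum cost is $3.51.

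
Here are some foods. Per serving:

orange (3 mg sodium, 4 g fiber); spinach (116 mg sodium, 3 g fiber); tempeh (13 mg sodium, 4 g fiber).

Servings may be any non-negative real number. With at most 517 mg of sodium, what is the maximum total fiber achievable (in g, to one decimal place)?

689.3 g

Fiber per mg sodium: orange 1.333, tempeh 0.3077, spinach 0.02586.
With no serving limits, spend the whole sodium allowance on orange: 517 mg / 3 mg × 4 g = 689.3 g.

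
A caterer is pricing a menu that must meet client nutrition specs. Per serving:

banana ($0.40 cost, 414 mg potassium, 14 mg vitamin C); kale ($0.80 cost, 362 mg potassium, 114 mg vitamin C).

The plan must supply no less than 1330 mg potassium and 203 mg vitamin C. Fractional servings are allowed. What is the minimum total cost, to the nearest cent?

$1.98

Compare the cost at each extreme point of the feasible region.
banana only: max(1330/414, 203/14) = 14.5 servings → $5.80.
kale only: max(1330/362, 203/114) = 3.674 servings → $2.94.
banana + kale with both tight: 1.855 servings and 1.553 servings → $1.98.
So the least-cost plan costs $1.98.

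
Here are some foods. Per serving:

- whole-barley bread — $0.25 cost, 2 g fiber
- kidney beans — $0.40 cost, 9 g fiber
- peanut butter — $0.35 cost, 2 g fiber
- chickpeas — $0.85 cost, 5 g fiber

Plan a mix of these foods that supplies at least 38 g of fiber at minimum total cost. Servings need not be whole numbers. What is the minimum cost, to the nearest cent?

Cost per g of fiber: kidney beans $0.0444, whole-barley bread $0.1250, chickpeas $0.1700, peanut butter $0.1750.
With no serving limits, use only kidney beans: 38 g / 9 g = 4.222 servings × $0.40 = $1.69.

$1.69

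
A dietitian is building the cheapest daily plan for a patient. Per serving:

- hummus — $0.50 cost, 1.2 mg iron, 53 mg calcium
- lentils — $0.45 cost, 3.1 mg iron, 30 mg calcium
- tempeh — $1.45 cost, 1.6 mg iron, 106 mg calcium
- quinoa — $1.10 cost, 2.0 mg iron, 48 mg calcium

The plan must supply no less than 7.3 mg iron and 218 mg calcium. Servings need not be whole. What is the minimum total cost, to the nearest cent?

$2.22

Minimising a linear cost over {iron ≥ 7.3, calcium ≥ 218, servings ≥ 0} — the optimum is at a vertex, using one or two foods.
hummus only: max(7.3/1.2, 218/53) = 6.083 servings → $3.04.
lentils only: max(7.3/3.1, 218/30) = 7.267 servings → $3.27.
tempeh only: max(7.3/1.6, 218/106) = 4.562 servings → $6.62.
quinoa only: max(7.3/2.0, 218/48) = 4.542 servings → $5.00.
hummus + lentils with both tight: 3.56 servings and 0.9766 servings → $2.22.
hummus + tempeh: the both-tight solution has a negative serving — not a feasible corner.
hummus + quinoa with both tight: 1.769 servings and 2.589 servings → $3.73.
lentils + tempeh with both tight: 1.515 servings and 1.628 servings → $3.04.
lentils + quinoa: intersection lies outside the first quadrant.
tempeh + quinoa with both tight: 0.6331 servings and 3.143 servings → $4.38.
The minimum over all feasible corners is $2.22.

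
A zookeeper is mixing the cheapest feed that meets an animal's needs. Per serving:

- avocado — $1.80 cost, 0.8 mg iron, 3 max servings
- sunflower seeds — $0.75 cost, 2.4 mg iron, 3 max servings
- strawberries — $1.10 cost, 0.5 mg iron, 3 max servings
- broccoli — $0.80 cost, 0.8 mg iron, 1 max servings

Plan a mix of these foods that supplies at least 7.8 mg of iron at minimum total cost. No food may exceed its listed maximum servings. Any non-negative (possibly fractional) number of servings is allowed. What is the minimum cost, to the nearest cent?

$2.85

Cost per mg of iron: sunflower seeds $0.3125, broccoli $1.0000, strawberries $2.2000, avocado $2.2500.
Take 3 servings of sunflower seeds: +7.2 mg iron for $2.25 (total $2.25, still need 0.6 mg).
Take 0.75 servings of broccoli: +0.6 mg iron for $0.60 (total $2.85, still need 0.0 mg).
Greedy by cheapest-per-mg is optimal for a single linear constraint, so the minimum cost is $2.85.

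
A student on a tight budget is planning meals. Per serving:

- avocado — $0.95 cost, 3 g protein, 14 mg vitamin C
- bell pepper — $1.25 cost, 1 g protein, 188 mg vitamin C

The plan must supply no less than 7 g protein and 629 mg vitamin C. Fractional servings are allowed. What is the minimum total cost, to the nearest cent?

$5.25

Compare the cost at each extreme point of the feasible region.
avocado only: max(7/3, 629/14) = 44.93 servings → $42.68.
bell pepper only: max(7/1, 629/188) = 7 servings → $8.75.
avocado + bell pepper with both tight: 1.249 servings and 3.253 servings → $5.25.
The minimum over all feasible corners is $5.25.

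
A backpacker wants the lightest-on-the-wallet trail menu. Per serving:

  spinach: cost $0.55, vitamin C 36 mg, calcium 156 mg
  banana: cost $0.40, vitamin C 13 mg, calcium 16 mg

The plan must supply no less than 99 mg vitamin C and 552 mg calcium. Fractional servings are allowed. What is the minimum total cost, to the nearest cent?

$1.95

At the optimum either one food covers both requirements or two foods hit both targets exactly; no other combination can be cheaper.
spinach only: max(99/36, 552/156) = 3.538 servings → $1.95.
banana only: max(99/13, 552/16) = 34.5 servings → $13.80.
spinach + banana: intersection lies outside the first quadrant.
So the least-cost plan costs $1.95.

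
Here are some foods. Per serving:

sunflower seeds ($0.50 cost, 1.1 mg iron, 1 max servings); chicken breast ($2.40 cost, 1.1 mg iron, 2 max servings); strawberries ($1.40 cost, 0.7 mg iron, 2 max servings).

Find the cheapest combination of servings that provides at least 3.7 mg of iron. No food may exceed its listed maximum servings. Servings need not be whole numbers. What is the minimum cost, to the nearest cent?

$5.92

Cost per mg of iron: sunflower seeds $0.4545, strawberries $2.0000, chicken breast $2.1818.
Take 1 serving of sunflower seeds: +1.1 mg iron for $0.50 (total $0.50, still need 2.6 mg).
Take 2 servings of strawberries: +1.4 mg iron for $2.80 (total $3.30, still need 1.2 mg).
Take 1.091 servings of chicken breast: +1.2 mg iron for $2.62 (total $5.92, still need 0.0 mg).
Filling from the cheapest source first is optimal under one linear minimum: $5.92.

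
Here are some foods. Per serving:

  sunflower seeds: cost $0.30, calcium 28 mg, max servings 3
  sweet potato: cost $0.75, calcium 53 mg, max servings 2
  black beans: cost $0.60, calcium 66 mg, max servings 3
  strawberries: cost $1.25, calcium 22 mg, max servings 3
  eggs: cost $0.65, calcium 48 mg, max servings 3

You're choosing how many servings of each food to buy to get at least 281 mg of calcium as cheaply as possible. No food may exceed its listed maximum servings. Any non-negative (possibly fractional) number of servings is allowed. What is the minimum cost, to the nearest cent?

$2.69

Cost per mg of calcium: black beans $0.0091, sunflower seeds $0.0107, eggs $0.0135, sweet potato $0.0142, strawberries $0.0568.
Take 3 servings of black beans: +198.0 mg calcium for $1.80 (total $1.80, still need 83.0 mg).
Take 2.964 servings of sunflower seeds: +83.0 mg calcium for $0.89 (total $2.69, still need 0.0 mg).
Greedy by cheapest-per-mg is optimal for a single linear constraint, so the minimum cost is $2.69.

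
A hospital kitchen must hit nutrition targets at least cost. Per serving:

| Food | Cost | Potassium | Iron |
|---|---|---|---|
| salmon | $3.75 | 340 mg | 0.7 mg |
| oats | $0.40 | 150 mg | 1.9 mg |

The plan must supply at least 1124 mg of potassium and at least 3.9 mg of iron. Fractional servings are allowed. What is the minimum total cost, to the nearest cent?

$3.00

Minimising a linear cost over {potassium ≥ 1124, iron ≥ 3.9, servings ≥ 0} — the optimum is at a vertex, using one or two foods.
salmon only: max(1124/340, 3.9/0.7) = 5.571 servings → $20.89.
oats only: max(1124/150, 3.9/1.9) = 7.493 servings → $3.00.
salmon + oats with both tight: 2.866 servings and 0.9967 servings → $11.15.
The minimum over all feasible corners is $3.00.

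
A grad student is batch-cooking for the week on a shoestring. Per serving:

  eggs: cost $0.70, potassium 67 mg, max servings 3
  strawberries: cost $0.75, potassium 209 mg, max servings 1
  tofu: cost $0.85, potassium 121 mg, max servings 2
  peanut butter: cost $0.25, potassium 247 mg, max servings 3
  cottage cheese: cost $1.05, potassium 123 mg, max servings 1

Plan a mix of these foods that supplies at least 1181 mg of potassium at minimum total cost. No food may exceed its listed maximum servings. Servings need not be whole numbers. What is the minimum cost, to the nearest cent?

$3.12

Cost per mg of potassium: peanut butter $0.0010, strawberries $0.0036, tofu $0.0070, cottage cheese $0.0085, eggs $0.0104.
Take 3 servings of peanut butter: +741.0 mg potassium for $0.75 (total $0.75, still need 440.0 mg).
Take 1 serving of strawberries: +209.0 mg potassium for $0.75 (total $1.50, still need 231.0 mg).
Take 1.909 servings of tofu: +231.0 mg potassium for $1.62 (total $3.12, still need 0.0 mg).
Greedy by cheapest-per-mg is optimal for a single linear constraint, so the minimum cost is $3.12.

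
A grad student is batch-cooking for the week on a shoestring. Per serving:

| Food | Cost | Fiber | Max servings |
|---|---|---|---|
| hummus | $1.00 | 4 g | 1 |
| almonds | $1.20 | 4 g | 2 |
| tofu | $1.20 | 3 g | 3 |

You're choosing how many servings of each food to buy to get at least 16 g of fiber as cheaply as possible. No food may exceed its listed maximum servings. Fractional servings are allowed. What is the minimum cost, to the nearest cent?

Cost per g of fiber: hummus $0.2500, almonds $0.3000, tofu $0.4000.
Take 1 serving of hummus: +4.0 g fiber for $1.00 (total $1.00, still need 12.0 g).
Take 2 servings of almonds: +8.0 g fiber for $2.40 (total $3.40, still need 4.0 g).
Take 1.333 servings of tofu: +4.0 g fiber for $1.60 (total $5.00, still need 0.0 g).
Greedy by cheapest-per-g is optimal for a single linear constraint, so the minimum cost is $5.00.

$5.00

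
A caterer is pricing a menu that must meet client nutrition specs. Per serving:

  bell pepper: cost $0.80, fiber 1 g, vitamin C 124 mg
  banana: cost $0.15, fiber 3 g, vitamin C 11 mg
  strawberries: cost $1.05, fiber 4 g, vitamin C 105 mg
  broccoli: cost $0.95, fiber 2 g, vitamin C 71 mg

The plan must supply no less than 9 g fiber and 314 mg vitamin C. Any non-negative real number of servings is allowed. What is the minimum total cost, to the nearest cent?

$2.20

Compare the cost at each extreme point of the feasible region.
bell pepper only: max(9/1, 314/124) = 9 servings → $7.20.
banana only: max(9/3, 314/11) = 28.55 servings → $4.28.
strawberries only: max(9/4, 314/105) = 2.99 servings → $3.14.
broccoli only: max(9/2, 314/71) = 4.5 servings → $4.28.
bell pepper + banana with both tight: 2.335 servings and 2.222 servings → $2.20.
bell pepper + strawberries with both tight: 0.7954 servings and 2.051 servings → $2.79.
bell pepper + broccoli with both targets exact would need a negative amount; discard.
banana + strawberries: the both-tight solution has a negative serving — not a feasible corner.
banana + broccoli with both tight: 0.05759 servings and 4.414 servings → $4.20.
strawberries + broccoli with both tight: 0.1486 servings and 4.203 servings → $4.15.
The minimum over all feasible corners is $2.20.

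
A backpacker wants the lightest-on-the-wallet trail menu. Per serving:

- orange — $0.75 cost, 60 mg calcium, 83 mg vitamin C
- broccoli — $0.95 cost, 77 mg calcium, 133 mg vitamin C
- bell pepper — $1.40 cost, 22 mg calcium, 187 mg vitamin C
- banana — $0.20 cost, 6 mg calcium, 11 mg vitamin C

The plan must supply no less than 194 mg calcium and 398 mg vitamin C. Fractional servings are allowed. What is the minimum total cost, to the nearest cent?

Compare the cost at each extreme point of the feasible region.
orange only: max(194/60, 398/83) = 4.795 servings → $3.60.
broccoli only: max(194/77, 398/133) = 2.992 servings → $2.84.
bell pepper only: max(194/22, 398/187) = 8.818 servings → $12.35.
banana only: max(194/6, 398/11) = 36.18 servings → $7.24.
orange + broccoli with both targets exact would need a negative amount; discard.
orange + bell pepper with both tight: 2.93 servings and 0.828 servings → $3.36.
orange + banana: intersection lies outside the first quadrant.
broccoli + bell pepper with both tight: 2.399 servings and 0.4222 servings → $2.87.
broccoli + banana: intersection lies outside the first quadrant.
bell pepper + banana with both tight: 0.2886 servings and 31.27 servings → $6.66.
Cheapest feasible corner: $2.84.

$2.84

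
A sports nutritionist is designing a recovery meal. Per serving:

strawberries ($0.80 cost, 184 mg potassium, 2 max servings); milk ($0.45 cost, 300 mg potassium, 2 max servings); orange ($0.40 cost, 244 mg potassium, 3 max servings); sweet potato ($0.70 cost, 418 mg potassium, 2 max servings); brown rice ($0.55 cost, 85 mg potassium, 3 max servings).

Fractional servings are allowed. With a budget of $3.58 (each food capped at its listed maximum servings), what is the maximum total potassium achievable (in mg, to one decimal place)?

2186.4 mg

Potassium per dollar: milk 666.7, orange 610, sweet potato 597.1, strawberries 230, brown rice 154.5.
Take 2 servings of milk: spends $0.90, +600.0 mg potassium (running total 600.0 mg).
Take 3 servings of orange: spends $1.20, +732.0 mg potassium (running total 1332.0 mg).
Take 2 servings of sweet potato: spends $1.40, +836.0 mg potassium (running total 2168.0 mg).
Take 0.1 servings of strawberries: spends $0.08, +18.4 mg potassium (running total 2186.4 mg).
Greedy by best ratio exhausts the cost allowance optimally: 2186.4 mg.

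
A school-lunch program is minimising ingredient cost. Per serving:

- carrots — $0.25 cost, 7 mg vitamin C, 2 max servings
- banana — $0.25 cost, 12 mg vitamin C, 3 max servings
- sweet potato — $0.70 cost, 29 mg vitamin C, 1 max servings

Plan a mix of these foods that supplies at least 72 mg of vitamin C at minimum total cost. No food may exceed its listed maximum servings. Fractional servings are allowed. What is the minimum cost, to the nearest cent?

$1.70

Cost per mg of vitamin C: banana $0.0208, sweet potato $0.0241, carrots $0.0357.
Take 3 servings of banana: +36.0 mg vitamin C for $0.75 (total $0.75, still need 36.0 mg).
Take 1 serving of sweet potato: +29.0 mg vitamin C for $0.70 (total $1.45, still need 7.0 mg).
Take 1 serving of carrots: +7.0 mg vitamin C for $0.25 (total $1.70, still need 0.0 mg).
Filling from the cheapest source first is optimal under one linear minimum: $1.70.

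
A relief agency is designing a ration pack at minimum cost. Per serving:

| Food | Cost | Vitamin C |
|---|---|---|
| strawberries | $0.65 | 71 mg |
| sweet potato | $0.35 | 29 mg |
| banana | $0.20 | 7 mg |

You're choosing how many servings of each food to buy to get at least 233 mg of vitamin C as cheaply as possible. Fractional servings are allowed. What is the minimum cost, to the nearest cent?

Cost per mg of vitamin C: strawberries $0.0092, sweet potato $0.0121, banana $0.0286.
With no serving limits, use only strawberries: 233 mg / 71 mg = 3.282 servings × $0.65 = $2.13.

$2.13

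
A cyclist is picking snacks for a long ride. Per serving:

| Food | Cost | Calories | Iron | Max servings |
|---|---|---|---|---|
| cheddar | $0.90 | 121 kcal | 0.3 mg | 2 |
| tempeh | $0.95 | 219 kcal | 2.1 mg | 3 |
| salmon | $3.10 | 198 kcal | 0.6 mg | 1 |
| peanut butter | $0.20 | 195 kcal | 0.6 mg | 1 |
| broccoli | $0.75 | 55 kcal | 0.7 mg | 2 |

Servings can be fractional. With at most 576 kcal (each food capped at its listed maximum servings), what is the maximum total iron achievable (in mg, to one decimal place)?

5.9 mg

Iron per kcal: broccoli 0.01273, tempeh 0.009589, peanut butter 0.003077, salmon 0.00303, cheddar 0.002479.
Take 2 servings of broccoli: uses 110 kcal, +1.4 mg iron (running total 1.4 mg).
Take 2.128 servings of tempeh: uses 466 kcal, +4.5 mg iron (running total 5.9 mg).
Greedy by best ratio exhausts the calories allowance optimally: 5.9 mg.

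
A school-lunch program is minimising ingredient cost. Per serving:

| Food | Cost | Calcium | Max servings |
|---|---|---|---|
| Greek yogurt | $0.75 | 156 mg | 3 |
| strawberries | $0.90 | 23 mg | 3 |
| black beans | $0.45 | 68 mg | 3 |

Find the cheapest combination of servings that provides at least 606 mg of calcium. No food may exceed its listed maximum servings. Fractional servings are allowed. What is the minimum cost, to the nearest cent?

Cost per mg of calcium: Greek yogurt $0.0048, black beans $0.0066, strawberries $0.0391.
Take 3 servings of Greek yogurt: +468.0 mg calcium for $2.25 (total $2.25, still need 138.0 mg).
Take 2.029 servings of black beans: +138.0 mg calcium for $0.91 (total $3.16, still need 0.0 mg).
Greedy by cheapest-per-mg is optimal for a single linear constraint, so the minimum cost is $3.16.

$3.16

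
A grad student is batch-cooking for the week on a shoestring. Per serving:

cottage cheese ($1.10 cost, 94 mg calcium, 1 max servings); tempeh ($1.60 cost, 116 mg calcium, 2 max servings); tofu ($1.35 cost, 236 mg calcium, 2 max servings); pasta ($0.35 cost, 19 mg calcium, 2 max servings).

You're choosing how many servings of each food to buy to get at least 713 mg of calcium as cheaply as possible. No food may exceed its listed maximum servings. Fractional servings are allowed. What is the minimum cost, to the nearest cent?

Cost per mg of calcium: tofu $0.0057, cottage cheese $0.0117, tempeh $0.0138, pasta $0.0184.
Take 2 servings of tofu: +472.0 mg calcium for $2.70 (total $2.70, still need 241.0 mg).
Take 1 serving of cottage cheese: +94.0 mg calcium for $1.10 (total $3.80, still need 147.0 mg).
Take 1.267 servings of tempeh: +147.0 mg calcium for $2.03 (total $5.83, still need 0.0 mg).
Filling from the cheapest source first is optimal under one linear minimum: $5.83.

$5.83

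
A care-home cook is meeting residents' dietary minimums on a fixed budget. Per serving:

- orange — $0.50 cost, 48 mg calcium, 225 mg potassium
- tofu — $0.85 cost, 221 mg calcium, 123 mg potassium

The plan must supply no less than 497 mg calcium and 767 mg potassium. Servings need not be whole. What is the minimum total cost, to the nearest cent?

This is a tiny linear program; its minimum lies at a vertex of the feasible set. List the vertices and price them.
orange only: max(497/48, 767/225) = 10.35 servings → $5.18.
tofu only: max(497/221, 767/123) = 6.236 servings → $5.30.
orange + tofu with both tight: 2.473 servings and 1.712 servings → $2.69.
So the least-cost plan costs $2.69.

$2.69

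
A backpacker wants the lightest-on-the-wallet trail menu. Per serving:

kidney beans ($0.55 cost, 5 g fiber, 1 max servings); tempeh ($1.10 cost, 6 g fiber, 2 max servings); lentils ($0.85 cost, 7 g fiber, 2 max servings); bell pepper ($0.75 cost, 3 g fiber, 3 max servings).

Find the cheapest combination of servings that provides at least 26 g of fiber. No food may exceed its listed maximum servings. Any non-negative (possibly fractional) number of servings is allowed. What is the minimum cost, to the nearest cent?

Cost per g of fiber: kidney beans $0.1100, lentils $0.1214, tempeh $0.1833, bell pepper $0.2500.
Take 1 serving of kidney beans: +5.0 g fiber for $0.55 (total $0.55, still need 21.0 g).
Take 2 servings of lentils: +14.0 g fiber for $1.70 (total $2.25, still need 7.0 g).
Take 1.167 servings of tempeh: +7.0 g fiber for $1.28 (total $3.53, still need 0.0 g).
Greedy by cheapest-per-g is optimal for a single linear constraint, so the minimum cost is $3.53.

$3.53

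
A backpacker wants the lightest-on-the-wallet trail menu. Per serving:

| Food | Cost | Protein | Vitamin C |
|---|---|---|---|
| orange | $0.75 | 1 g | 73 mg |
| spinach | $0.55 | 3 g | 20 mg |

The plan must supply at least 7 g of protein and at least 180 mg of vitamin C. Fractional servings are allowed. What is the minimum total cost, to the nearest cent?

The cheapest plan sits at a corner of the feasible region — with two constraints it uses at most two foods.
orange only: max(7/1, 180/73) = 7 servings → $5.25.
spinach only: max(7/3, 180/20) = 9 servings → $4.95.
orange + spinach with both tight: 2.01 servings and 1.663 servings → $2.42.
So the least-cost plan costs $2.42.

$2.42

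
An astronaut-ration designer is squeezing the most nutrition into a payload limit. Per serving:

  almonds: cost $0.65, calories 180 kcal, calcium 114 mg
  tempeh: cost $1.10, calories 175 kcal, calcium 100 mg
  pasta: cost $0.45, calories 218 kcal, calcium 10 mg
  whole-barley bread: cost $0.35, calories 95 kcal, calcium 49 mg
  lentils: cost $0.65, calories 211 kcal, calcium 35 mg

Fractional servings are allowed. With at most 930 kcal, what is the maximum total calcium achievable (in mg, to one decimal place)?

Calcium per kcal: almonds 0.6333, tempeh 0.5714, whole-barley bread 0.5158, lentils 0.1659, pasta 0.04587.
With no serving limits, spend the whole calories allowance on almonds: 930 kcal / 180 kcal × 114 mg = 589.0 mg.

589.0 mg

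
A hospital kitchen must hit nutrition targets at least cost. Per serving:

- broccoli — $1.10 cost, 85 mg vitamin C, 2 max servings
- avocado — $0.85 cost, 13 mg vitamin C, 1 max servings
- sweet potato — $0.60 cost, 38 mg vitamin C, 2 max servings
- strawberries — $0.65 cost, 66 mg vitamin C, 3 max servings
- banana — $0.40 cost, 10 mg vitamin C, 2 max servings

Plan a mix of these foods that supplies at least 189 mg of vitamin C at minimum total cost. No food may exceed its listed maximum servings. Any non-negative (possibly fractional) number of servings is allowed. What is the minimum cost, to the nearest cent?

Cost per mg of vitamin C: strawberries $0.0098, broccoli $0.0129, sweet potato $0.0158, banana $0.0400, avocado $0.0654.
Take 2.864 servings of strawberries: +189.0 mg vitamin C for $1.86 (total $1.86, still need 0.0 mg).
Filling from the cheapest source first is optimal under one linear minimum: $1.86.

$1.86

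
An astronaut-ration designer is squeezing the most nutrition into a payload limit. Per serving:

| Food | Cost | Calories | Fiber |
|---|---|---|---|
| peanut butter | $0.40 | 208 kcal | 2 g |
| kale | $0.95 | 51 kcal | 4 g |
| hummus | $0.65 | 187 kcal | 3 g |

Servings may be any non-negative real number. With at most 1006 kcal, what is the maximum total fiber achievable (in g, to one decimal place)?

78.9 g

Fiber per kcal: kale 0.07843, hummus 0.01604, peanut butter 0.009615.
With no serving limits, spend the whole calories allowance on kale: 1006 kcal / 51 kcal × 4 g = 78.9 g.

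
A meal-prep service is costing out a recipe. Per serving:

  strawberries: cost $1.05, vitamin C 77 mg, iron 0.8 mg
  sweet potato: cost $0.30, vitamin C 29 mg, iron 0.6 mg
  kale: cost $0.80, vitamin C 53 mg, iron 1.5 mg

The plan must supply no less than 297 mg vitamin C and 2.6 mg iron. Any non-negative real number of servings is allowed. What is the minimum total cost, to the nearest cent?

$3.07

With two linear requirements the optimum uses one or two foods; enumerate the corners.
strawberries only: max(297/77, 2.6/0.8) = 3.857 servings → $4.05.
sweet potato only: max(297/29, 2.6/0.6) = 10.24 servings → $3.07.
kale only: max(297/53, 2.6/1.5) = 5.604 servings → $4.48.
strawberries + sweet potato: the both-tight solution has a negative serving — not a feasible corner.
strawberries + kale with both targets exact would need a negative amount; discard.
sweet potato + kale: the both-tight solution has a negative serving — not a feasible corner.
So the least-cost plan costs $3.07.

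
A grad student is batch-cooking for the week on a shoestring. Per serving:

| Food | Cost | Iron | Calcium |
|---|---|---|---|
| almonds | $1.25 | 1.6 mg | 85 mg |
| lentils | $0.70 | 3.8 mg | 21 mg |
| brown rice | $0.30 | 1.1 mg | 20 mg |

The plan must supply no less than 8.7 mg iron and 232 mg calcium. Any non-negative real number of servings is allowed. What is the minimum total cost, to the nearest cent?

A basic optimal solution has at most two foods positive. Try each food alone and each pair with both targets met exactly.
almonds only: max(8.7/1.6, 232/85) = 5.438 servings → $6.80.
lentils only: max(8.7/3.8, 232/21) = 11.05 servings → $7.73.
brown rice only: max(8.7/1.1, 232/20) = 11.6 servings → $3.48.
almonds + lentils with both tight: 2.415 servings and 1.273 servings → $3.91.
almonds + brown rice with both tight: 1.32 servings and 5.989 servings → $3.45.
lentils + brown rice with both targets exact would need a negative amount; discard.
The minimum over all feasible corners is $3.45.

$3.45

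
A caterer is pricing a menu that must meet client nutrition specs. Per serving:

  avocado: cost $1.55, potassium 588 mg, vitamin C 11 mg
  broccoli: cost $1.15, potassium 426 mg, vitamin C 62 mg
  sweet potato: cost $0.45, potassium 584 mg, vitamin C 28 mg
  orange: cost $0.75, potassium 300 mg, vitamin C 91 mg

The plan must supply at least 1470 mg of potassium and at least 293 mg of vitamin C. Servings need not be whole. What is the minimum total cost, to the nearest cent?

avocado only: max(1470/588, 293/11) = 26.64 servings → $41.29.
broccoli only: max(1470/426, 293/62) = 4.726 servings → $5.43.
sweet potato only: max(1470/584, 293/28) = 10.46 servings → $4.71.
orange only: max(1470/300, 293/91) = 4.9 servings → $3.67.
avocado + broccoli with both targets exact would need a negative amount; discard.
avocado + sweet potato with both targets exact would need a negative amount; discard.
avocado + orange with both tight: 0.9136 servings and 3.109 servings → $3.75.
broccoli + sweet potato: intersection lies outside the first quadrant.
broccoli + orange with both tight: 2.275 servings and 1.67 servings → $3.87.
sweet potato + orange with both tight: 1.025 servings and 2.904 servings → $2.64.
Cheapest feasible corner: $2.64.

$2.64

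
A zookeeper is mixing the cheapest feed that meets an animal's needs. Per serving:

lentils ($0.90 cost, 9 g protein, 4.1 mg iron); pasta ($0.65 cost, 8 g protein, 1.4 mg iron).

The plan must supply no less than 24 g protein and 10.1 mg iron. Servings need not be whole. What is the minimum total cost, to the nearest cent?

$2.34

This is a tiny linear program; its minimum lies at a vertex of the feasible set. List the vertices and price them.
lentils only: max(24/9, 10.1/4.1) = 2.667 servings → $2.40.
pasta only: max(24/8, 10.1/1.4) = 7.214 servings → $4.69.
lentils + pasta with both tight: 2.337 servings and 0.3713 servings → $2.34.
So the least-cost plan costs $2.34.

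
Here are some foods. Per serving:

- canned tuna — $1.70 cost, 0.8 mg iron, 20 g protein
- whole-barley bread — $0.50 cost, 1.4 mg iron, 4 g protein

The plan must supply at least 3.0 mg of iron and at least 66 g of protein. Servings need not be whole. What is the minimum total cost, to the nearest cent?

Compare the cost at each extreme point of the feasible region.
canned tuna only: max(3.0/0.8, 66/20) = 3.75 servings → $6.38.
whole-barley bread only: max(3.0/1.4, 66/4) = 16.5 servings → $8.25.
canned tuna + whole-barley bread with both tight: 3.242 servings and 0.2903 servings → $5.66.
Cheapest feasible corner: $5.66.

$5.66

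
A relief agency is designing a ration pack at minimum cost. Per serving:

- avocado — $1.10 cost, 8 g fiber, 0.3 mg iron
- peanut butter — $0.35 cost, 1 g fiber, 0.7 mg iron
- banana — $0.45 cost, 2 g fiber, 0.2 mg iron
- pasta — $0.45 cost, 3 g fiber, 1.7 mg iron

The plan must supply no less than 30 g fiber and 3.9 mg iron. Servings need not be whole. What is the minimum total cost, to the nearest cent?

$4.19

This is a tiny linear program; its minimum lies at a vertex of the feasible set. List the vertices and price them.
avocado only: max(30/8, 3.9/0.3) = 13 servings → $14.30.
peanut butter only: max(30/1, 3.9/0.7) = 30 servings → $10.50.
banana only: max(30/2, 3.9/0.2) = 19.5 servings → $8.78.
pasta only: max(30/3, 3.9/1.7) = 10 servings → $4.50.
avocado + peanut butter with both tight: 3.226 servings and 4.189 servings → $5.02.
avocado + banana with both targets exact would need a negative amount; discard.
avocado + pasta with both tight: 3.094 servings and 1.748 servings → $4.19.
peanut butter + banana with both tight: 1.5 servings and 14.25 servings → $6.94.
peanut butter + pasta: the both-tight solution has a negative serving — not a feasible corner.
banana + pasta with both tight: 14.04 servings and 0.6429 servings → $6.61.
The minimum over all feasible corners is $4.19.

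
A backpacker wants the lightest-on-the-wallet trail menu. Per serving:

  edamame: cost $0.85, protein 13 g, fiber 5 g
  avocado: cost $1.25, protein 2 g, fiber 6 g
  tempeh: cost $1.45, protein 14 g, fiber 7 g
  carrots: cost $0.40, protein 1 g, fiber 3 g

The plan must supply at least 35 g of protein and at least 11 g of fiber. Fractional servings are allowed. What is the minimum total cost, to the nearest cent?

An LP optimum is at a vertex; with two nutrient constraints at most two foods are used. Check each candidate.
edamame only: max(35/13, 11/5) = 2.692 servings → $2.29.
avocado only: max(35/2, 11/6) = 17.5 servings → $21.88.
tempeh only: max(35/14, 11/7) = 2.5 servings → $3.62.
carrots only: max(35/1, 11/3) = 35 servings → $14.00.
edamame + avocado: the both-tight solution has a negative serving — not a feasible corner.
edamame + tempeh: intersection lies outside the first quadrant.
edamame + carrots with both targets exact would need a negative amount; discard.
avocado + tempeh: the both-tight solution has a negative serving — not a feasible corner.
avocado + carrots (both tight): parallel constraints — no distinct corner.
tempeh + carrots with both targets exact would need a negative amount; discard.
The minimum over all feasible corners is $2.29.

$2.29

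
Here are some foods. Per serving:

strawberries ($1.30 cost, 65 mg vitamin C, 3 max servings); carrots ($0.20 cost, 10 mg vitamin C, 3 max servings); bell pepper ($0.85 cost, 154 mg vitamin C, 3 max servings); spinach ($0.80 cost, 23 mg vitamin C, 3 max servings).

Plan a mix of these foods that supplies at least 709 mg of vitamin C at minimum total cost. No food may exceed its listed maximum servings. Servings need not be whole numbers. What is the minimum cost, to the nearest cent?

Cost per mg of vitamin C: bell pepper $0.0055, strawberries $0.0200, carrots $0.0200, spinach $0.0348.
Take 3 servings of bell pepper: +462.0 mg vitamin C for $2.55 (total $2.55, still need 247.0 mg).
Take 3 servings of strawberries: +195.0 mg vitamin C for $3.90 (total $6.45, still need 52.0 mg).
Take 3 servings of carrots: +30.0 mg vitamin C for $0.60 (total $7.05, still need 22.0 mg).
Take 0.9565 servings of spinach: +22.0 mg vitamin C for $0.77 (total $7.82, still need 0.0 mg).
Greedy by cheapest-per-mg is optimal for a single linear constraint, so the minimum cost is $7.82.

$7.82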